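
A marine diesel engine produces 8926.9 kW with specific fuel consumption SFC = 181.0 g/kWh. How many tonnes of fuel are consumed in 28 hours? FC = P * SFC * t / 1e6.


Formula: FC (tonnes) = P * SFC * t / 1,000,000
Step 1 — P * SFC * t = 8926.9 * 181.0 * 28 = 45241529.2 g
Step 2 — FC (tonnes) = 45241529.2 / 1,000,000 ≈ 45.242 tonnes (5 s.f.)

45.242 tonnes


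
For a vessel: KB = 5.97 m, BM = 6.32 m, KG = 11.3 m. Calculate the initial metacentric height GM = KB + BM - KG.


Formula: GM = KB + BM - KG
Step 1 — KM = KB + BM = 5.97 + 6.32 = 12.29 m
Step 2 — GM = KM - KG = 12.29 - 11.3 = 0.99 m

0.99 m


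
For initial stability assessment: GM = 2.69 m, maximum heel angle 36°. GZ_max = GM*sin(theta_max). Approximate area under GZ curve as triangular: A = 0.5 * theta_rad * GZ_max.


Formula: GZ_max = GM * sin(theta); Area = 0.5 * theta_rad * GZ_max
Step 1 — GZ_max = 2.69 * sin(36°) = 2.69 * 0.587785 = 1.581142 m
Step 2 — theta_rad = 36 * pi/180 = 0.628319 rad
Step 3 — Area = 0.5 * 0.628319 * 1.581142 ≈ 0.49673 m·rad (5 s.f.)

0.49673 m·rad


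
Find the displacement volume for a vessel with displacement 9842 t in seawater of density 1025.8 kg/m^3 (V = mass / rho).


Formula: V = mass / rho
Step 1 — convert tonnes to kg: 9842 t * 1000 = 9842000 kg
Step 2 — V = 9842000 / 1025.8 ≈ 9594.5 m^3 (5 s.f.)

9594.5 m^3


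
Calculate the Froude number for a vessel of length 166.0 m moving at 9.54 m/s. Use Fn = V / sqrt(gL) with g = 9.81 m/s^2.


Formula: Fn = V / sqrt(g * L)
Step 1 — g * L = 9.81 * 166.0 = 1628.46
Step 2 — sqrt(g * L) = sqrt(1628.46) = 40.354182
Step 3 — Fn = 9.54 / 40.354182 ≈ 0.23641 (5 s.f.)

0.23641


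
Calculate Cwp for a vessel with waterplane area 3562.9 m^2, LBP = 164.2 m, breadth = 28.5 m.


Formula: Cwp = Aw / (L * B)
Step 1 — L * B = 164.2 * 28.5 = 4679.7 m^2
Step 2 — Cwp = 3562.9 / 4679.7 ≈ 0.76135 (5 s.f.)

0.76135


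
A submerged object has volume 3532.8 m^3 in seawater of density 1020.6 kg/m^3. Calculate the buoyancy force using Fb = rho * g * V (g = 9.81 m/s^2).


Formula: Fb = rho * g * V
Substituting: Fb = 1020.6 * 9.81 * 3532.8
Intermediate: 1020.6 * 9.81 = 10012.086
Result: Fb = 10012.086 * 3532.8 ≈ 35371000 N (5 s.f.)

35371000 N


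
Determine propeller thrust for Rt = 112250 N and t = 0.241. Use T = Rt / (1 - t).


Formula: T = Rt / (1 - t)
Step 1 — (1 - t) = 1 - 0.241 = 0.759
Step 2 — T = 112250 / 0.759 ≈ 147890 N (5 s.f.)

147890 N


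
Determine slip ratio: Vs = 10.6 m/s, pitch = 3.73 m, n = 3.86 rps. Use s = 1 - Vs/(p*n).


Formula: s = 1 - Vs / (p * n)
Step 1 — p * n = 3.73 * 3.86 = 14.3978
Step 2 — Vs / (p*n) = 10.6 / 14.3978 = 0.736224 (6 d.p.)
Step 3 — s = 1 - 0.736224 = 0.263776

0.263776


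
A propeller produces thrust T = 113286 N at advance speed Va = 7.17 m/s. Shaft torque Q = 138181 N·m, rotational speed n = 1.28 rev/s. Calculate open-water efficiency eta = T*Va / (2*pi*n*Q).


Formula: eta = T * Va / (2 * pi * n * Q)
Step 1 — numerator = T * Va = 113286 * 7.17 = 812260.62
Step 2 — 2 * pi * n = 2 * pi * 1.28 = 8.042477
Step 3 — denominator = 8.042477 * 138181 = 1111317.51
Step 4 — eta = 812260.62 / 1111317.51 ≈ 0.73090 (5 s.f.)

0.73090


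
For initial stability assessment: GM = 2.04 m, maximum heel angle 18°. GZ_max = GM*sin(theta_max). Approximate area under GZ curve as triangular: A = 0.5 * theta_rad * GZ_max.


Formula: GZ_max = GM * sin(theta); Area = 0.5 * theta_rad * GZ_max
Step 1 — GZ_max = 2.04 * sin(18°) = 2.04 * 0.309017 = 0.630395 m
Step 2 — theta_rad = 18 * pi/180 = 0.314159 rad
Step 3 — Area = 0.5 * 0.314159 * 0.630395 ≈ 0.099022 m·rad (5 s.f.)

0.099022 m·rad


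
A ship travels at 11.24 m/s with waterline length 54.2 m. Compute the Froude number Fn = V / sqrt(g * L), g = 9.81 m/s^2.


Formula: Fn = V / sqrt(g * L)
Step 1 — g * L = 9.81 * 54.2 = 531.702
Step 2 — sqrt(g * L) = sqrt(531.702) = 23.058664
Step 3 — Fn = 11.24 / 23.058664 ≈ 0.48745 (5 s.f.)

0.48745


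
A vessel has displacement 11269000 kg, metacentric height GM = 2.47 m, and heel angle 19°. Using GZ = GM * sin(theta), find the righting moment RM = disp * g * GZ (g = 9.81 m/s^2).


Formula: GZ = GM * sin(theta); RM = disp * g * GZ
Step 1 — GZ = 2.47 * sin(19°) = 2.47 * 0.325568 = 0.804153 m
Step 2 — RM = 11269000 * 9.81 * 0.804153 ≈ 88898000 N·m (5 s.f.)

88898000 N·m


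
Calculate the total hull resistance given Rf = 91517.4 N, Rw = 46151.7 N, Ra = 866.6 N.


Formula: Rt = Rf + Rw + Ra
Substituting: Rt = 91517.4 + 46151.7 + 866.6
Result: Rt = 138535.7 N

138535.7 N


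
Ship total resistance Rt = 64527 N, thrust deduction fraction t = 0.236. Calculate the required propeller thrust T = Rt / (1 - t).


Formula: T = Rt / (1 - t)
Step 1 — (1 - t) = 1 - 0.236 = 0.764
Step 2 — T = 64527 / 0.764 ≈ 84459 N (5 s.f.)

84459 N


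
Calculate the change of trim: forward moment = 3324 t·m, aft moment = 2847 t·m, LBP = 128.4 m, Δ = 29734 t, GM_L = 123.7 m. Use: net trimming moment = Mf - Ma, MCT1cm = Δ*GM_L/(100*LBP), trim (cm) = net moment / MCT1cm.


Formula: net trimming moment = Mf - Ma; MCT1cm = Δ*GM_L/(100*LBP); trim = net moment / MCT1cm
Step 1 — net trimming moment = 3324 - 2847 = 477 t·m
Step 2 — MCT1cm = 29734 * 123.7 / (100 * 128.4) = 286.4561 t·m/cm
Step 3 — trim = 477 / 286.4561 ≈ 1.6652 cm (5 s.f.)

1.6652 cm


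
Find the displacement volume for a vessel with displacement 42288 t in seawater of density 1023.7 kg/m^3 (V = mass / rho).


Formula: V = mass / rho
Step 1 — convert tonnes to kg: 42288 t * 1000 = 42288000 kg
Step 2 — V = 42288000 / 1023.7 ≈ 41309 m^3 (5 s.f.)

41309 m^3


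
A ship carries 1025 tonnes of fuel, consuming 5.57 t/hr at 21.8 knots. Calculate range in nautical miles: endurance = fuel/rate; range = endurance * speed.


Formula: endurance = fuel / rate; range = endurance * speed
Step 1 — endurance = 1025 / 5.57 = 184.0215 hours
Step 2 — range = 184.0215 * 21.8 ≈ 4011.7 nautical miles (5 s.f.)

4011.7 NM


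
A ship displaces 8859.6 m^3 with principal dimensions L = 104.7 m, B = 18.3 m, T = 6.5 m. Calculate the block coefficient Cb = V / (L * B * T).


Formula: Cb = V / (L * B * T)
Step 1 — L * B * T = 104.7 * 18.3 * 6.5 = 12454.065 m^3
Step 2 — Cb = 8859.6 / 12454.065 ≈ 0.71138 (5 s.f.)

0.71138


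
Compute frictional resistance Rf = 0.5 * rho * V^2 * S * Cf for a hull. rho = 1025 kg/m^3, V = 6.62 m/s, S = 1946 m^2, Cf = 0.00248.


Formula: Rf = 0.5 * rho * V^2 * S * Cf
Step 1 — V^2 = 6.62^2 = 43.8244
Step 2 — 0.5 * rho * V^2 = 0.5 * 1025 * 43.8244 = 22460.005
Step 3 — Rf = 22460.005 * 1946 * 0.00248 ≈ 108390 N (5 s.f.)

108390 N


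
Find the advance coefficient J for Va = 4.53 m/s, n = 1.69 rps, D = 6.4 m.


Formula: J = Va / (n * D)
Step 1 — n * D = 1.69 * 6.4 = 10.816
Step 2 — J = 4.53 / 10.816 ≈ 0.41882 (5 s.f.)

0.41882


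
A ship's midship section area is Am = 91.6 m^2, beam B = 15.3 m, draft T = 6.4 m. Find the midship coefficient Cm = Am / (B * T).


Formula: Cm = Am / (B * T)
Step 1 — B * T = 15.3 * 6.4 = 97.92 m^2
Step 2 — Cm = 91.6 / 97.92 ≈ 0.93546 (5 s.f.)

0.93546


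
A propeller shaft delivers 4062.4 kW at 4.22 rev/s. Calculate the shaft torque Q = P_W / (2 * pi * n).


Formula: Q = P_W / (2 * pi * n)
Step 1 — P_W = 4062.4 kW * 1000 = 4062400.0 W
Step 2 — 2 * pi * n = 2 * pi * 4.22 = 26.515042
Step 3 — Q = 4062400.0 / 26.515042 ≈ 153210 N·m (5 s.f.)

153210 N·m


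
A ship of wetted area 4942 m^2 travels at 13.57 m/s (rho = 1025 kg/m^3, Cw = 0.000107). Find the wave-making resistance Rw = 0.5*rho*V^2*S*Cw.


Formula: Rw = 0.5 * rho * V^2 * S * Cw
Step 1 — V^2 = 13.57^2 = 184.1449
Step 2 — 0.5 * rho * V^2 = 0.5 * 1025 * 184.1449 = 94374.26125
Step 3 — Rw = 94374.26125 * 4942 * 0.000107 ≈ 49905 N (5 s.f.)

49905 N


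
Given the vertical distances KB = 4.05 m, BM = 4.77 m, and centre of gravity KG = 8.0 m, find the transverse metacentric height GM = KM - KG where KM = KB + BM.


Formula: GM = KB + BM - KG
Step 1 — KM = KB + BM = 4.05 + 4.77 = 8.82 m
Step 2 — GM = KM - KG = 8.82 - 8.0 = 0.82 m

0.82 m


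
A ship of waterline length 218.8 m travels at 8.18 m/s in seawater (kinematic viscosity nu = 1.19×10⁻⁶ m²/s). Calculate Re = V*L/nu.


Formula: Re = V * L / nu
Step 1 — V * L = 8.18 * 218.8 = 1789.784 m^2/s
Step 2 — Re = 1789.784 / 1.19e-6 = 1.50e+09

1.50e+09


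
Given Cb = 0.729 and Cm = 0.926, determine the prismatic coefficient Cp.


Formula: Cp = Cb / Cm
Substituting: Cp = 0.729 / 0.926
Result: Cp ≈ 0.78726 (5 s.f.)

0.78726


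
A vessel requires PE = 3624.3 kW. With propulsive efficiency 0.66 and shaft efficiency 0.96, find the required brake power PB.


Formula: PB = PE / (eta_D * eta_S)
Step 1 — combined efficiency = eta_D * eta_S = 0.66 * 0.96 = 0.6336
Step 2 — PB = 3624.3 / 0.6336 ≈ 5720.2 kW (5 s.f.)

5720.2 kW


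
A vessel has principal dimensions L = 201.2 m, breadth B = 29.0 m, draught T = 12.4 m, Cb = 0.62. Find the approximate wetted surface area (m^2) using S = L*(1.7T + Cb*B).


Formula: S = 1.7*L*T + V/T with V = Cb*L*B*T, i.e. S = L * (1.7*T + Cb*B)
Step 1 — 1.7*T = 1.7 * 12.4 = 21.08 m
Step 2 — Cb*B = 0.62 * 29.0 = 17.98 m
Step 3 — 1.7*T + Cb*B = 21.08 + 17.98 = 39.06 m
Step 4 — S = 201.2 * 39.06 ≈ 7858.9 m^2 (5 s.f.)

7858.9 m^2


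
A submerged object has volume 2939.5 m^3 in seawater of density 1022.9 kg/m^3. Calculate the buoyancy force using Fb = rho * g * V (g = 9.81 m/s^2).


Formula: Fb = rho * g * V
Substituting: Fb = 1022.9 * 9.81 * 2939.5
Intermediate: 1022.9 * 9.81 = 10034.649
Result: Fb = 10034.649 * 2939.5 ≈ 29497000 N (5 s.f.)

29497000 N


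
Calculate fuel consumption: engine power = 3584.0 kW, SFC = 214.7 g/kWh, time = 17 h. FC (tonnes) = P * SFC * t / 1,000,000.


Formula: FC (tonnes) = P * SFC * t / 1,000,000
Step 1 — P * SFC * t = 3584.0 * 214.7 * 17 = 13081241.6 g
Step 2 — FC (tonnes) = 13081241.6 / 1,000,000 ≈ 13.081 tonnes (5 s.f.)

13.081 tonnes


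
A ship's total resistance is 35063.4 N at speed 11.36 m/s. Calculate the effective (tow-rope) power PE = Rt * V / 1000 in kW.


Formula: PE = Rt * V / 1000 (kW)
Step 1 — PE (W) = 35063.4 * 11.36 = 398320.224 W
Step 2 — PE (kW) = 398320.224 / 1000 ≈ 398.32 kW (5 s.f.)

398.32 kW


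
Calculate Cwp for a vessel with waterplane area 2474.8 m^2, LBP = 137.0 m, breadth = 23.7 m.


Formula: Cwp = Aw / (L * B)
Step 1 — L * B = 137.0 * 23.7 = 3246.9 m^2
Step 2 — Cwp = 2474.8 / 3246.9 ≈ 0.76220 (5 s.f.)

0.76220


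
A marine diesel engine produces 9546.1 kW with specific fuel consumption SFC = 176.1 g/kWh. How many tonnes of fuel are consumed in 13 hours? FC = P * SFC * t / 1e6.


Formula: FC (tonnes) = P * SFC * t / 1,000,000
Step 1 — P * SFC * t = 9546.1 * 176.1 * 13 = 21853886.73 g
Step 2 — FC (tonnes) = 21853886.73 / 1,000,000 ≈ 21.854 tonnes (5 s.f.)

21.854 tonnes


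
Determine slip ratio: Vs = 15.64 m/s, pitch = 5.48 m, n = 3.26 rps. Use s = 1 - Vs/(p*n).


Formula: s = 1 - Vs / (p * n)
Step 1 — p * n = 5.48 * 3.26 = 17.8648
Step 2 — Vs / (p*n) = 15.64 / 17.8648 = 0.875465 (6 d.p.)
Step 3 — s = 1 - 0.875465 = 0.124535

0.124535


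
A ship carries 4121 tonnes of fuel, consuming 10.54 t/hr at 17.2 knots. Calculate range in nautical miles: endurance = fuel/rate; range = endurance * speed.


Formula: endurance = fuel / rate; range = endurance * speed
Step 1 — endurance = 4121 / 10.54 = 390.9867 hours
Step 2 — range = 390.9867 * 17.2 ≈ 6725.0 nautical miles (5 s.f.)

6725.0 NM


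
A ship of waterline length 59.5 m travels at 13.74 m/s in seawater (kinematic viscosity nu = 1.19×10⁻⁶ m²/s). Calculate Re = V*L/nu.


Formula: Re = V * L / nu
Step 1 — V * L = 13.74 * 59.5 = 817.53 m^2/s
Step 2 — Re = 817.53 / 1.19e-6 = 6.87e+08

6.87e+08


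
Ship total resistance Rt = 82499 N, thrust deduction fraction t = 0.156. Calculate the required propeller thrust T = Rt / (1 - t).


Formula: T = Rt / (1 - t)
Step 1 — (1 - t) = 1 - 0.156 = 0.844
Step 2 — T = 82499 / 0.844 ≈ 97748 N (5 s.f.)

97748 N


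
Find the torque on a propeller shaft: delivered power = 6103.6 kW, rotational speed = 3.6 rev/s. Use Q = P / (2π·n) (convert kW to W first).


Formula: Q = P_W / (2 * pi * n)
Step 1 — P_W = 6103.6 kW * 1000 = 6103600.0 W
Step 2 — 2 * pi * n = 2 * pi * 3.6 = 22.619467
Step 3 — Q = 6103600.0 / 22.619467 ≈ 269840 N·m (5 s.f.)

269840 N·m


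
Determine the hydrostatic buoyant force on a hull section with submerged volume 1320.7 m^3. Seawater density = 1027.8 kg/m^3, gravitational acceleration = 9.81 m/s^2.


Formula: Fb = rho * g * V
Substituting: Fb = 1027.8 * 9.81 * 1320.7
Intermediate: 1027.8 * 9.81 = 10082.718
Result: Fb = 10082.718 * 1320.7 ≈ 13316000 N (5 s.f.)

13316000 N


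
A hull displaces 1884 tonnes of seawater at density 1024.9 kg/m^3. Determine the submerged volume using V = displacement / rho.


Formula: V = mass / rho
Step 1 — convert tonnes to kg: 1884 t * 1000 = 1884000 kg
Step 2 — V = 1884000 / 1024.9 ≈ 1838.2 m^3 (5 s.f.)

1838.2 m^3


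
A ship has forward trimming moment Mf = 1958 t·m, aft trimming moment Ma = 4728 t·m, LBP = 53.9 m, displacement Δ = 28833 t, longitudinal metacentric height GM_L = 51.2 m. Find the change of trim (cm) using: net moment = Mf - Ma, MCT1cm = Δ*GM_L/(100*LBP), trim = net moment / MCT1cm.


Formula: net trimming moment = Mf - Ma; MCT1cm = Δ*GM_L/(100*LBP); trim = net moment / MCT1cm
Step 1 — net trimming moment = 1958 - 4728 = -2770 t·m
Step 2 — MCT1cm = 28833 * 51.2 / (100 * 53.9) = 273.8868 t·m/cm
Step 3 — trim = -2770 / 273.8868 ≈ -10.114 cm (5 s.f.)

-10.114 cm


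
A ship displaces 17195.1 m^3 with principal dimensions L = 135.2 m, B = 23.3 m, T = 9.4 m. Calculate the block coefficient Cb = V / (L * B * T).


Formula: Cb = V / (L * B * T)
Step 1 — L * B * T = 135.2 * 23.3 * 9.4 = 29611.504 m^3
Step 2 — Cb = 17195.1 / 29611.504 ≈ 0.58069 (5 s.f.)

0.58069


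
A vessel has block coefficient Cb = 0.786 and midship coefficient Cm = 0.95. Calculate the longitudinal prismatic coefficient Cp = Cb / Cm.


Formula: Cp = Cb / Cm
Substituting: Cp = 0.786 / 0.95
Result: Cp ≈ 0.82737 (5 s.f.)

0.82737


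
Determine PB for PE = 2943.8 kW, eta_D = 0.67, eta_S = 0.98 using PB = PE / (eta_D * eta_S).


Formula: PB = PE / (eta_D * eta_S)
Step 1 — combined efficiency = eta_D * eta_S = 0.67 * 0.98 = 0.6566
Step 2 — PB = 2943.8 / 0.6566 ≈ 4483.4 kW (5 s.f.)

4483.4 kW


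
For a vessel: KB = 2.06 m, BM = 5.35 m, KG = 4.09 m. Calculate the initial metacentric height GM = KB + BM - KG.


Formula: GM = KB + BM - KG
Step 1 — KM = KB + BM = 2.06 + 5.35 = 7.41 m
Step 2 — GM = KM - KG = 7.41 - 4.09 = 3.32 m

3.32 m


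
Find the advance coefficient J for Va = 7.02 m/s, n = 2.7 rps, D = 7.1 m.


Formula: J = Va / (n * D)
Step 1 — n * D = 2.7 * 7.1 = 19.17
Step 2 — J = 7.02 / 19.17 ≈ 0.36620 (5 s.f.)

0.36620


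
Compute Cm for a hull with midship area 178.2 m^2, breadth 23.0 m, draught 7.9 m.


Formula: Cm = Am / (B * T)
Step 1 — B * T = 23.0 * 7.9 = 181.7 m^2
Step 2 — Cm = 178.2 / 181.7 ≈ 0.98074 (5 s.f.)

0.98074


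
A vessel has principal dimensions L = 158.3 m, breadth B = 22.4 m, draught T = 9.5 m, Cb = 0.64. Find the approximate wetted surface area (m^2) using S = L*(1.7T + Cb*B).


Formula: S = 1.7*L*T + V/T with V = Cb*L*B*T, i.e. S = L * (1.7*T + Cb*B)
Step 1 — 1.7*T = 1.7 * 9.5 = 16.15 m
Step 2 — Cb*B = 0.64 * 22.4 = 14.336 m
Step 3 — 1.7*T + Cb*B = 16.15 + 14.336 = 30.486 m
Step 4 — S = 158.3 * 30.486 ≈ 4825.9 m^2 (5 s.f.)

4825.9 m^2


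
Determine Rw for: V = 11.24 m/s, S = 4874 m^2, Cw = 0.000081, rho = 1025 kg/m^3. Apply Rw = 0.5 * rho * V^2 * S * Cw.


Formula: Rw = 0.5 * rho * V^2 * S * Cw
Step 1 — V^2 = 11.24^2 = 126.3376
Step 2 — 0.5 * rho * V^2 = 0.5 * 1025 * 126.3376 = 64748.02
Step 3 — Rw = 64748.02 * 4874 * 0.000081 ≈ 25562 N (5 s.f.)

25562 N


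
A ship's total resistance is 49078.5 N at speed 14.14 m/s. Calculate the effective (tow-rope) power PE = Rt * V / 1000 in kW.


Formula: PE = Rt * V / 1000 (kW)
Step 1 — PE (W) = 49078.5 * 14.14 = 693969.99 W
Step 2 — PE (kW) = 693969.99 / 1000 ≈ 693.97 kW (5 s.f.)

693.97 kW


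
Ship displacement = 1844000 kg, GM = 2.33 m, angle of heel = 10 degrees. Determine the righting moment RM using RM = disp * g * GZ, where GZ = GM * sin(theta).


Formula: GZ = GM * sin(theta); RM = disp * g * GZ
Step 1 — GZ = 2.33 * sin(10°) = 2.33 * 0.173648 = 0.4046 m
Step 2 — RM = 1844000 * 9.81 * 0.4046 ≈ 7319100 N·m (5 s.f.)

7319100 N·m


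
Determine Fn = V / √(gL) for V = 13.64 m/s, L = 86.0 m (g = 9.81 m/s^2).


Formula: Fn = V / sqrt(g * L)
Step 1 — g * L = 9.81 * 86.0 = 843.66
Step 2 — sqrt(g * L) = sqrt(843.66) = 29.045826
Step 3 — Fn = 13.64 / 29.045826 ≈ 0.46960 (5 s.f.)

0.46960


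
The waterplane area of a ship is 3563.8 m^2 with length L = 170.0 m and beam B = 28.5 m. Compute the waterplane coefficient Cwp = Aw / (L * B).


Formula: Cwp = Aw / (L * B)
Step 1 — L * B = 170.0 * 28.5 = 4845.0 m^2
Step 2 — Cwp = 3563.8 / 4845.0 ≈ 0.73556 (5 s.f.)

0.73556


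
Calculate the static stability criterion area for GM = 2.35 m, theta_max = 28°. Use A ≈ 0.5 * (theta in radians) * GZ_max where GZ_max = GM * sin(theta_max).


Formula: GZ_max = GM * sin(theta); Area = 0.5 * theta_rad * GZ_max
Step 1 — GZ_max = 2.35 * sin(28°) = 2.35 * 0.469472 = 1.103259 m
Step 2 — theta_rad = 28 * pi/180 = 0.488692 rad
Step 3 — Area = 0.5 * 0.488692 * 1.103259 ≈ 0.26958 m·rad (5 s.f.)

0.26958 m·rad


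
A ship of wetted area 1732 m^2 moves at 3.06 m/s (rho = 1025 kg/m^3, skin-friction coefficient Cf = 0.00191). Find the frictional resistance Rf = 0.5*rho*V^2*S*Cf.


Formula: Rf = 0.5 * rho * V^2 * S * Cf
Step 1 — V^2 = 3.06^2 = 9.3636
Step 2 — 0.5 * rho * V^2 = 0.5 * 1025 * 9.3636 = 4798.845
Step 3 — Rf = 4798.845 * 1732 * 0.00191 ≈ 15875 N (5 s.f.)

15875 N


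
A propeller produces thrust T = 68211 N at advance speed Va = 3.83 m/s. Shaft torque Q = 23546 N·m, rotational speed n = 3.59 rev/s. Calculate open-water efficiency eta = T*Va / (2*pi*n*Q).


Formula: eta = T * Va / (2 * pi * n * Q)
Step 1 — numerator = T * Va = 68211 * 3.83 = 261248.13
Step 2 — 2 * pi * n = 2 * pi * 3.59 = 22.556635
Step 3 — denominator = 22.556635 * 23546 = 531118.53
Step 4 — eta = 261248.13 / 531118.53 ≈ 0.49188 (5 s.f.)

0.49188


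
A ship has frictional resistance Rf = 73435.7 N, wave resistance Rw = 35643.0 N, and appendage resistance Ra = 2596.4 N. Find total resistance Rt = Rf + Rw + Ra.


Formula: Rt = Rf + Rw + Ra
Substituting: Rt = 73435.7 + 35643.0 + 2596.4
Result: Rt = 111675.1 N

111675.1 N


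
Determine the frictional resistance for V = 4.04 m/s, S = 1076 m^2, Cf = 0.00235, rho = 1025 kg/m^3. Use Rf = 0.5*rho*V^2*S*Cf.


Formula: Rf = 0.5 * rho * V^2 * S * Cf
Step 1 — V^2 = 4.04^2 = 16.3216
Step 2 — 0.5 * rho * V^2 = 0.5 * 1025 * 16.3216 = 8364.82
Step 3 — Rf = 8364.82 * 1076 * 0.00235 ≈ 21151 N (5 s.f.)

21151 N


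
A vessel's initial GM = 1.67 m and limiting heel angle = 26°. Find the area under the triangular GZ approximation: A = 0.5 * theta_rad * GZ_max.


Formula: GZ_max = GM * sin(theta); Area = 0.5 * theta_rad * GZ_max
Step 1 — GZ_max = 1.67 * sin(26°) = 1.67 * 0.438371 = 0.73208 m
Step 2 — theta_rad = 26 * pi/180 = 0.453786 rad
Step 3 — Area = 0.5 * 0.453786 * 0.73208 ≈ 0.16610 m·rad (5 s.f.)

0.16610 m·rad


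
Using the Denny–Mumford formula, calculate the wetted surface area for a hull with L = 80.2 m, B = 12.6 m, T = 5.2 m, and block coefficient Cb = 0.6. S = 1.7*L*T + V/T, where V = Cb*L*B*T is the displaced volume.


Formula: S = 1.7*L*T + V/T with V = Cb*L*B*T, i.e. S = L * (1.7*T + Cb*B)
Step 1 — 1.7*T = 1.7 * 5.2 = 8.84 m
Step 2 — Cb*B = 0.6 * 12.6 = 7.56 m
Step 3 — 1.7*T + Cb*B = 8.84 + 7.56 = 16.4 m
Step 4 — S = 80.2 * 16.4 ≈ 1315.3 m^2 (5 s.f.)

1315.3 m^2


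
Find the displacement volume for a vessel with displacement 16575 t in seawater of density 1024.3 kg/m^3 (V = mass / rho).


Formula: V = mass / rho
Step 1 — convert tonnes to kg: 16575 t * 1000 = 16575000 kg
Step 2 — V = 16575000 / 1024.3 ≈ 16182 m^3 (5 s.f.)

16182 m^3


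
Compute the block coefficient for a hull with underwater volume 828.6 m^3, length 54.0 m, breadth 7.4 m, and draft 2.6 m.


Formula: Cb = V / (L * B * T)
Step 1 — L * B * T = 54.0 * 7.4 * 2.6 = 1038.96 m^3
Step 2 — Cb = 828.6 / 1038.96 ≈ 0.79753 (5 s.f.)

0.79753


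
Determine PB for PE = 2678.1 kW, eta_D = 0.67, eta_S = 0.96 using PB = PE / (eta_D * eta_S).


Formula: PB = PE / (eta_D * eta_S)
Step 1 — combined efficiency = eta_D * eta_S = 0.67 * 0.96 = 0.6432
Step 2 — PB = 2678.1 / 0.6432 ≈ 4163.7 kW (5 s.f.)

4163.7 kW


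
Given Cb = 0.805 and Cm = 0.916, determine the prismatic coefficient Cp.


Formula: Cp = Cb / Cm
Substituting: Cp = 0.805 / 0.916
Result: Cp ≈ 0.87882 (5 s.f.)

0.87882


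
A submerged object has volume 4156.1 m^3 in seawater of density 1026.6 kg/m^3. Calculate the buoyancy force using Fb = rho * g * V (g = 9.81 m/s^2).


Formula: Fb = rho * g * V
Substituting: Fb = 1026.6 * 9.81 * 4156.1
Intermediate: 1026.6 * 9.81 = 10070.946
Result: Fb = 10070.946 * 4156.1 ≈ 41856000 N (5 s.f.)

41856000 N


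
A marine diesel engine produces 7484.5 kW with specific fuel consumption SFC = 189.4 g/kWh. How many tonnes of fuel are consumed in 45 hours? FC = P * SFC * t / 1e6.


Formula: FC (tonnes) = P * SFC * t / 1,000,000
Step 1 — P * SFC * t = 7484.5 * 189.4 * 45 = 63790393.5 g
Step 2 — FC (tonnes) = 63790393.5 / 1,000,000 ≈ 63.790 tonnes (5 s.f.)

63.790 tonnes


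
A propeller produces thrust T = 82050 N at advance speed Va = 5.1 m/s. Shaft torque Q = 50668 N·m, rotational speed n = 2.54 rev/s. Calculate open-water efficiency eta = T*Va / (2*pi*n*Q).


Formula: eta = T * Va / (2 * pi * n * Q)
Step 1 — numerator = T * Va = 82050 * 5.1 = 418455.0
Step 2 — 2 * pi * n = 2 * pi * 2.54 = 15.959291
Step 3 — denominator = 15.959291 * 50668 = 808625.36
Step 4 — eta = 418455.0 / 808625.36 ≈ 0.51749 (5 s.f.)

0.51749


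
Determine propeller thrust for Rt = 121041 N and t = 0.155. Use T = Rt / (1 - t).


Formula: T = Rt / (1 - t)
Step 1 — (1 - t) = 1 - 0.155 = 0.845
Step 2 — T = 121041 / 0.845 ≈ 143240 N (5 s.f.)

143240 N


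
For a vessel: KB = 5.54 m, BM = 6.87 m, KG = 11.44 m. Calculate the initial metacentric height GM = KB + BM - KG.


Formula: GM = KB + BM - KG
Step 1 — KM = KB + BM = 5.54 + 6.87 = 12.41 m
Step 2 — GM = KM - KG = 12.41 - 11.44 = 0.97 m

0.97 m


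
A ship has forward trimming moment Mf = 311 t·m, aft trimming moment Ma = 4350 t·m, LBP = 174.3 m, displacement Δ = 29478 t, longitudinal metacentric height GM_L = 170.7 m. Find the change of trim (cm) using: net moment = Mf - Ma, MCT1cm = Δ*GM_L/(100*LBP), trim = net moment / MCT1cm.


Formula: net trimming moment = Mf - Ma; MCT1cm = Δ*GM_L/(100*LBP); trim = net moment / MCT1cm
Step 1 — net trimming moment = 311 - 4350 = -4039 t·m
Step 2 — MCT1cm = 29478 * 170.7 / (100 * 174.3) = 288.6916 t·m/cm
Step 3 — trim = -4039 / 288.6916 ≈ -13.991 cm (5 s.f.)

-13.991 cm


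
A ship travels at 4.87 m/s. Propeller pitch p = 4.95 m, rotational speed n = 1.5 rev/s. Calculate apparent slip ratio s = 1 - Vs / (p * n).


Formula: s = 1 - Vs / (p * n)
Step 1 — p * n = 4.95 * 1.5 = 7.425
Step 2 — Vs / (p*n) = 4.87 / 7.425 = 0.655892 (6 d.p.)
Step 3 — s = 1 - 0.655892 = 0.344108

0.344108


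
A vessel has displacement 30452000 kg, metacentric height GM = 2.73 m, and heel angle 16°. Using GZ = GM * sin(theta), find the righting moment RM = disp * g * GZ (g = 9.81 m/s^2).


Formula: GZ = GM * sin(theta); RM = disp * g * GZ
Step 1 — GZ = 2.73 * sin(16°) = 2.73 * 0.275637 = 0.752489 m
Step 2 — RM = 30452000 * 9.81 * 0.752489 ≈ 224790000 N·m (5 s.f.)

224790000 N·m


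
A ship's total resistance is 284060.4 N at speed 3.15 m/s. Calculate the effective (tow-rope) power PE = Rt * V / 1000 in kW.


Formula: PE = Rt * V / 1000 (kW)
Step 1 — PE (W) = 284060.4 * 3.15 = 894790.26 W
Step 2 — PE (kW) = 894790.26 / 1000 ≈ 894.79 kW (5 s.f.)

894.79 kW


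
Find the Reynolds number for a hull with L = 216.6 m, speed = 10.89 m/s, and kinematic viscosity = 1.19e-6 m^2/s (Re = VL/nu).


Formula: Re = V * L / nu
Step 1 — V * L = 10.89 * 216.6 = 2358.774 m^2/s
Step 2 — Re = 2358.774 / 1.19e-6 = 1.98e+09

1.98e+09


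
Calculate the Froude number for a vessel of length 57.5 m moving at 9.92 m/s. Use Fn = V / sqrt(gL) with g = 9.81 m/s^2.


Formula: Fn = V / sqrt(g * L)
Step 1 — g * L = 9.81 * 57.5 = 564.075
Step 2 — sqrt(g * L) = sqrt(564.075) = 23.750263
Step 3 — Fn = 9.92 / 23.750263 ≈ 0.41768 (5 s.f.)

0.41768


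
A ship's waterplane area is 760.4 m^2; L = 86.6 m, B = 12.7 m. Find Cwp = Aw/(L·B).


Formula: Cwp = Aw / (L * B)
Step 1 — L * B = 86.6 * 12.7 = 1099.82 m^2
Step 2 — Cwp = 760.4 / 1099.82 ≈ 0.69139 (5 s.f.)

0.69139


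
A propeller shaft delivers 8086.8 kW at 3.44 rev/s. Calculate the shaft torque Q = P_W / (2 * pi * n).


Formula: Q = P_W / (2 * pi * n)
Step 1 — P_W = 8086.8 kW * 1000 = 8086800.0 W
Step 2 — 2 * pi * n = 2 * pi * 3.44 = 21.614157
Step 3 — Q = 8086800.0 / 21.614157 ≈ 374140 N·m (5 s.f.)

374140 N·m


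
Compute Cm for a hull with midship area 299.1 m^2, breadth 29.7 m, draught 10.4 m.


Formula: Cm = Am / (B * T)
Step 1 — B * T = 29.7 * 10.4 = 308.88 m^2
Step 2 — Cm = 299.1 / 308.88 ≈ 0.96834 (5 s.f.)

0.96834


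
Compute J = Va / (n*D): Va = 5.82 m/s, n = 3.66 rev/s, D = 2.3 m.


Formula: J = Va / (n * D)
Step 1 — n * D = 3.66 * 2.3 = 8.418
Step 2 — J = 5.82 / 8.418 ≈ 0.69138 (5 s.f.)

0.69138


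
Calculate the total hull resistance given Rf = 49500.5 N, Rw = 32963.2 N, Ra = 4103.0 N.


Formula: Rt = Rf + Rw + Ra
Substituting: Rt = 49500.5 + 32963.2 + 4103.0
Result: Rt = 86566.7 N

86566.7 N


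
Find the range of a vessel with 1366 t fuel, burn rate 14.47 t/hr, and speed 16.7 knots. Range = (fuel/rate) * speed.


Formula: endurance = fuel / rate; range = endurance * speed
Step 1 — endurance = 1366 / 14.47 = 94.4022 hours
Step 2 — range = 94.4022 * 16.7 ≈ 1576.5 nautical miles (5 s.f.)

1576.5 NM


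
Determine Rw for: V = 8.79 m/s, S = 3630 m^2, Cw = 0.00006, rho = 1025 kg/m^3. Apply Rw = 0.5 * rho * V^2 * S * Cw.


Formula: Rw = 0.5 * rho * V^2 * S * Cw
Step 1 — V^2 = 8.79^2 = 77.2641
Step 2 — 0.5 * rho * V^2 = 0.5 * 1025 * 77.2641 = 39597.85125
Step 3 — Rw = 39597.85125 * 3630 * 0.00006 ≈ 8624.4 N (5 s.f.)

8624.4 N


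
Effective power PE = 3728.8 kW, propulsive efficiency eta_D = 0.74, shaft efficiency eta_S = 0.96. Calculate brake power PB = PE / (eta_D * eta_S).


Formula: PB = PE / (eta_D * eta_S)
Step 1 — combined efficiency = eta_D * eta_S = 0.74 * 0.96 = 0.7104
Step 2 — PB = 3728.8 / 0.7104 ≈ 5248.9 kW (5 s.f.)

5248.9 kW


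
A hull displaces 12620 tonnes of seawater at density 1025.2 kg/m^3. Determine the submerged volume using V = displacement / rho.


Formula: V = mass / rho
Step 1 — convert tonnes to kg: 12620 t * 1000 = 12620000 kg
Step 2 — V = 12620000 / 1025.2 ≈ 12310 m^3 (5 s.f.)

12310 m^3


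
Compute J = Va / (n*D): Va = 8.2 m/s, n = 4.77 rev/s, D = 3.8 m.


Formula: J = Va / (n * D)
Step 1 — n * D = 4.77 * 3.8 = 18.126
Step 2 — J = 8.2 / 18.126 ≈ 0.45239 (5 s.f.)

0.45239


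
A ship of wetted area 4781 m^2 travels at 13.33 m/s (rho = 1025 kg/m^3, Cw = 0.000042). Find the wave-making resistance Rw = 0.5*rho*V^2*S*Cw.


Formula: Rw = 0.5 * rho * V^2 * S * Cw
Step 1 — V^2 = 13.33^2 = 177.6889
Step 2 — 0.5 * rho * V^2 = 0.5 * 1025 * 177.6889 = 91065.56125
Step 3 — Rw = 91065.56125 * 4781 * 0.000042 ≈ 18286 N (5 s.f.)

18286 N


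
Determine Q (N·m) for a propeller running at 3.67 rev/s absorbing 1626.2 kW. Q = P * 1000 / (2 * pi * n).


Formula: Q = P_W / (2 * pi * n)
Step 1 — P_W = 1626.2 kW * 1000 = 1626200.0 W
Step 2 — 2 * pi * n = 2 * pi * 3.67 = 23.05929
Step 3 — Q = 1626200.0 / 23.05929 ≈ 70523 N·m (5 s.f.)

70523 N·m


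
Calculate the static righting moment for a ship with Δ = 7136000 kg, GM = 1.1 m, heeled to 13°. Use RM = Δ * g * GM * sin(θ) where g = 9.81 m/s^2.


Formula: GZ = GM * sin(theta); RM = disp * g * GZ
Step 1 — GZ = 1.1 * sin(13°) = 1.1 * 0.224951 = 0.247446 m
Step 2 — RM = 7136000 * 9.81 * 0.247446 ≈ 17322000 N·m (5 s.f.)

17322000 N·m


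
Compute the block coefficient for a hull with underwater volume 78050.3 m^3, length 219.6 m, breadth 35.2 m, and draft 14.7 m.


Formula: Cb = V / (L * B * T)
Step 1 — L * B * T = 219.6 * 35.2 * 14.7 = 113629.824 m^3
Step 2 — Cb = 78050.3 / 113629.824 ≈ 0.68688 (5 s.f.)

0.68688


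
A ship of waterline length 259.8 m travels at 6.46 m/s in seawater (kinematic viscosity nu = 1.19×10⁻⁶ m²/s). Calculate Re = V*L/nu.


Formula: Re = V * L / nu
Step 1 — V * L = 6.46 * 259.8 = 1678.308 m^2/s
Step 2 — Re = 1678.308 / 1.19e-6 = 1.41e+09

1.41e+09


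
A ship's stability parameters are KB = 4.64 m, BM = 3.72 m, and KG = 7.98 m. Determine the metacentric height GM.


Formula: GM = KB + BM - KG
Step 1 — KM = KB + BM = 4.64 + 3.72 = 8.36 m
Step 2 — GM = KM - KG = 8.36 - 7.98 = 0.38 m

0.38 m


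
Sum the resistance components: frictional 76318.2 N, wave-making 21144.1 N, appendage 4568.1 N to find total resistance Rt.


Formula: Rt = Rf + Rw + Ra
Substituting: Rt = 76318.2 + 21144.1 + 4568.1
Result: Rt = 102030.4 N

102030.4 N


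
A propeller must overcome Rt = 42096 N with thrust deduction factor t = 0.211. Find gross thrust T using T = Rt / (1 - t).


Formula: T = Rt / (1 - t)
Step 1 — (1 - t) = 1 - 0.211 = 0.789
Step 2 — T = 42096 / 0.789 ≈ 53354 N (5 s.f.)

53354 N


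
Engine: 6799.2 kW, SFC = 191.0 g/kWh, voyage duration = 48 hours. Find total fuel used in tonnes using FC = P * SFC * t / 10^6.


Formula: FC (tonnes) = P * SFC * t / 1,000,000
Step 1 — P * SFC * t = 6799.2 * 191.0 * 48 = 62335065.6 g
Step 2 — FC (tonnes) = 62335065.6 / 1,000,000 ≈ 62.335 tonnes (5 s.f.)

62.335 tonnes


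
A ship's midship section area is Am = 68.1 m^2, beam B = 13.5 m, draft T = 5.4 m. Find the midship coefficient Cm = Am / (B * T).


Formula: Cm = Am / (B * T)
Step 1 — B * T = 13.5 * 5.4 = 72.9 m^2
Step 2 — Cm = 68.1 / 72.9 ≈ 0.93416 (5 s.f.)

0.93416


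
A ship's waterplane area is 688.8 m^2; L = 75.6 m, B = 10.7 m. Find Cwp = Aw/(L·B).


Formula: Cwp = Aw / (L * B)
Step 1 — L * B = 75.6 * 10.7 = 808.92 m^2
Step 2 — Cwp = 688.8 / 808.92 ≈ 0.85151 (5 s.f.)

0.85151


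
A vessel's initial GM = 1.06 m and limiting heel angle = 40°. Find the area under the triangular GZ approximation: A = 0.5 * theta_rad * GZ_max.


Formula: GZ_max = GM * sin(theta); Area = 0.5 * theta_rad * GZ_max
Step 1 — GZ_max = 1.06 * sin(40°) = 1.06 * 0.642788 = 0.681355 m
Step 2 — theta_rad = 40 * pi/180 = 0.698132 rad
Step 3 — Area = 0.5 * 0.698132 * 0.681355 ≈ 0.23784 m·rad (5 s.f.)

0.23784 m·rad


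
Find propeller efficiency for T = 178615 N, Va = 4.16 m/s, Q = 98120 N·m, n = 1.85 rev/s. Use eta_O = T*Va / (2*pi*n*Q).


Formula: eta = T * Va / (2 * pi * n * Q)
Step 1 — numerator = T * Va = 178615 * 4.16 = 743038.4
Step 2 — 2 * pi * n = 2 * pi * 1.85 = 11.623893
Step 3 — denominator = 11.623893 * 98120 = 1140536.38
Step 4 — eta = 743038.4 / 1140536.38 ≈ 0.65148 (5 s.f.)

0.65148


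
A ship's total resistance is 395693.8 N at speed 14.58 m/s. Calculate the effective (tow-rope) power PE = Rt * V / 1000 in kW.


Formula: PE = Rt * V / 1000 (kW)
Step 1 — PE (W) = 395693.8 * 14.58 = 5769215.604 W
Step 2 — PE (kW) = 5769215.604 / 1000 ≈ 5769.2 kW (5 s.f.)

5769.2 kW


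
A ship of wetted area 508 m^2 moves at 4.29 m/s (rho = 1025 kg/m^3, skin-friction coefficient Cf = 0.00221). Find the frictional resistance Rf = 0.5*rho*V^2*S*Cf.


Formula: Rf = 0.5 * rho * V^2 * S * Cf
Step 1 — V^2 = 4.29^2 = 18.4041
Step 2 — 0.5 * rho * V^2 = 0.5 * 1025 * 18.4041 = 9432.10125
Step 3 — Rf = 9432.10125 * 508 * 0.00221 ≈ 10589 N (5 s.f.)

10589 N


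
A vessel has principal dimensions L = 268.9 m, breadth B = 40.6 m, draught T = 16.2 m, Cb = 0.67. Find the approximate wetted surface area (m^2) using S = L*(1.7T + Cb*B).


Formula: S = 1.7*L*T + V/T with V = Cb*L*B*T, i.e. S = L * (1.7*T + Cb*B)
Step 1 — 1.7*T = 1.7 * 16.2 = 27.54 m
Step 2 — Cb*B = 0.67 * 40.6 = 27.202 m
Step 3 — 1.7*T + Cb*B = 27.54 + 27.202 = 54.742 m
Step 4 — S = 268.9 * 54.742 ≈ 14720 m^2 (5 s.f.)

14720 m^2


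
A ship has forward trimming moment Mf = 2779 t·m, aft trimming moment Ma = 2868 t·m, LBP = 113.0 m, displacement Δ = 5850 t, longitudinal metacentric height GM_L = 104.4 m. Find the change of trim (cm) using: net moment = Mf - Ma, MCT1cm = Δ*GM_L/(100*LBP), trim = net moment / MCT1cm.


Formula: net trimming moment = Mf - Ma; MCT1cm = Δ*GM_L/(100*LBP); trim = net moment / MCT1cm
Step 1 — net trimming moment = 2779 - 2868 = -89 t·m
Step 2 — MCT1cm = 5850 * 104.4 / (100 * 113.0) = 54.0478 t·m/cm
Step 3 — trim = -89 / 54.0478 ≈ -1.6467 cm (5 s.f.)

-1.6467 cm


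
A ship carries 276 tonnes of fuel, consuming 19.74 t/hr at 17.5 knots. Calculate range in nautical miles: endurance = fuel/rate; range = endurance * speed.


Formula: endurance = fuel / rate; range = endurance * speed
Step 1 — endurance = 276 / 19.74 = 13.9818 hours
Step 2 — range = 13.9818 * 17.5 ≈ 244.68 nautical miles (5 s.f.)

244.68 NM


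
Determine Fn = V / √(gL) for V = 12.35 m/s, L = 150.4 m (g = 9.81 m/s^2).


Formula: Fn = V / sqrt(g * L)
Step 1 — g * L = 9.81 * 150.4 = 1475.424
Step 2 — sqrt(g * L) = sqrt(1475.424) = 38.411248
Step 3 — Fn = 12.35 / 38.411248 ≈ 0.32152 (5 s.f.)

0.32152


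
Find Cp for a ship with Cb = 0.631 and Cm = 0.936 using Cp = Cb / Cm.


Formula: Cp = Cb / Cm
Substituting: Cp = 0.631 / 0.936
Result: Cp ≈ 0.67415 (5 s.f.)

0.67415


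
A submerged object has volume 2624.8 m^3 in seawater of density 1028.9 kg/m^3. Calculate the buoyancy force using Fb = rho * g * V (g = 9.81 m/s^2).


Formula: Fb = rho * g * V
Substituting: Fb = 1028.9 * 9.81 * 2624.8
Intermediate: 1028.9 * 9.81 = 10093.509
Result: Fb = 10093.509 * 2624.8 ≈ 26493000 N (5 s.f.)

26493000 N


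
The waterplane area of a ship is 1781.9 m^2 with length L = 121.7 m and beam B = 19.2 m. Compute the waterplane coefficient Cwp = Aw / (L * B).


Formula: Cwp = Aw / (L * B)
Step 1 — L * B = 121.7 * 19.2 = 2336.64 m^2
Step 2 — Cwp = 1781.9 / 2336.64 ≈ 0.76259 (5 s.f.)

0.76259


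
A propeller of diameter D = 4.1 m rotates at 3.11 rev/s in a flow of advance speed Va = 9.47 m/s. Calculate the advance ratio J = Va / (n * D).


Formula: J = Va / (n * D)
Step 1 — n * D = 3.11 * 4.1 = 12.751
Step 2 — J = 9.47 / 12.751 ≈ 0.74269 (5 s.f.)

0.74269


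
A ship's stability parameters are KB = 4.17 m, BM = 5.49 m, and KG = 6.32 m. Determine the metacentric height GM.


Formula: GM = KB + BM - KG
Step 1 — KM = KB + BM = 4.17 + 5.49 = 9.66 m
Step 2 — GM = KM - KG = 9.66 - 6.32 = 3.34 m

3.34 m


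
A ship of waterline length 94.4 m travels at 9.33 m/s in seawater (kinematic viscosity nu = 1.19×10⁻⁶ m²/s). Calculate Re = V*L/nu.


Formula: Re = V * L / nu
Step 1 — V * L = 9.33 * 94.4 = 880.752 m^2/s
Step 2 — Re = 880.752 / 1.19e-6 = 7.40e+08

7.40e+08


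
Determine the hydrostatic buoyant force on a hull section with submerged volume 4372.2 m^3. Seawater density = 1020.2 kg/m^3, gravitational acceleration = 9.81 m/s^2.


Formula: Fb = rho * g * V
Substituting: Fb = 1020.2 * 9.81 * 4372.2
Intermediate: 1020.2 * 9.81 = 10008.162
Result: Fb = 10008.162 * 4372.2 ≈ 43758000 N (5 s.f.)

43758000 N


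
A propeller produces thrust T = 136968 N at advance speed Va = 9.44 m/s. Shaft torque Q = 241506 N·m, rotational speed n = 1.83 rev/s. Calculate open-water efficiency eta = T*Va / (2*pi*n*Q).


Formula: eta = T * Va / (2 * pi * n * Q)
Step 1 — numerator = T * Va = 136968 * 9.44 = 1292977.92
Step 2 — 2 * pi * n = 2 * pi * 1.83 = 11.498229
Step 3 — denominator = 11.498229 * 241506 = 2776891.29
Step 4 — eta = 1292977.92 / 2776891.29 ≈ 0.46562 (5 s.f.)

0.46562


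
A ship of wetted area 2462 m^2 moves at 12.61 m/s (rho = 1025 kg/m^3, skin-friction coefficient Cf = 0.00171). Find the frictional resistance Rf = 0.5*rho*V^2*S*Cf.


Formula: Rf = 0.5 * rho * V^2 * S * Cf
Step 1 — V^2 = 12.61^2 = 159.0121
Step 2 — 0.5 * rho * V^2 = 0.5 * 1025 * 159.0121 = 81493.70125
Step 3 — Rf = 81493.70125 * 2462 * 0.00171 ≈ 343090 N (5 s.f.)

343090 N


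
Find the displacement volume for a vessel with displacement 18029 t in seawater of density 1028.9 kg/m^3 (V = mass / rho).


Formula: V = mass / rho
Step 1 — convert tonnes to kg: 18029 t * 1000 = 18029000 kg
Step 2 — V = 18029000 / 1028.9 ≈ 17523 m^3 (5 s.f.)

17523 m^3


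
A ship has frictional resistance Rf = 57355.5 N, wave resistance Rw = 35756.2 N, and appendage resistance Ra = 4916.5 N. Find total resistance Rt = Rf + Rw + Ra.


Formula: Rt = Rf + Rw + Ra
Substituting: Rt = 57355.5 + 35756.2 + 4916.5
Result: Rt = 98028.2 N

98028.2 N


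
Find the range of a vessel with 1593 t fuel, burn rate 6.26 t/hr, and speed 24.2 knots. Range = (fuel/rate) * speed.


Formula: endurance = fuel / rate; range = endurance * speed
Step 1 — endurance = 1593 / 6.26 = 254.4728 hours
Step 2 — range = 254.4728 * 24.2 ≈ 6158.2 nautical miles (5 s.f.)

6158.2 NM


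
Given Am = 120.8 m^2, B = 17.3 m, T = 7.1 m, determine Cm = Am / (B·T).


Formula: Cm = Am / (B * T)
Step 1 — B * T = 17.3 * 7.1 = 122.83 m^2
Step 2 — Cm = 120.8 / 122.83 ≈ 0.98347 (5 s.f.)

0.98347


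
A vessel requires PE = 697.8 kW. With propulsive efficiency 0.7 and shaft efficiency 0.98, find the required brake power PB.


Formula: PB = PE / (eta_D * eta_S)
Step 1 — combined efficiency = eta_D * eta_S = 0.7 * 0.98 = 0.686
Step 2 — PB = 697.8 / 0.686 ≈ 1017.2 kW (5 s.f.)

1017.2 kW


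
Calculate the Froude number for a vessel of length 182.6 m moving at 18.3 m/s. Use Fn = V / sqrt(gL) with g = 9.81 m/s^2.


Formula: Fn = V / sqrt(g * L)
Step 1 — g * L = 9.81 * 182.6 = 1791.306
Step 2 — sqrt(g * L) = sqrt(1791.306) = 42.323823
Step 3 — Fn = 18.3 / 42.323823 ≈ 0.43238 (5 s.f.)

0.43238


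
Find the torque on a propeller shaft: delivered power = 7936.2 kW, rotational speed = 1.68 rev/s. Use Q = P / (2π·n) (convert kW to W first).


Formula: Q = P_W / (2 * pi * n)
Step 1 — P_W = 7936.2 kW * 1000 = 7936200.0 W
Step 2 — 2 * pi * n = 2 * pi * 1.68 = 10.555751
Step 3 — Q = 7936200.0 / 10.555751 ≈ 751840 N·m (5 s.f.)

751840 N·m


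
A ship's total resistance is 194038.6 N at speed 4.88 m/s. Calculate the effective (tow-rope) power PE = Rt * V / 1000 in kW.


Formula: PE = Rt * V / 1000 (kW)
Step 1 — PE (W) = 194038.6 * 4.88 = 946908.368 W
Step 2 — PE (kW) = 946908.368 / 1000 ≈ 946.91 kW (5 s.f.)

946.91 kW


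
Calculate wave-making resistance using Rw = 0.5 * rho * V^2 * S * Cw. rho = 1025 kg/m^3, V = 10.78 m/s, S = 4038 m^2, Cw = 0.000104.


Formula: Rw = 0.5 * rho * V^2 * S * Cw
Step 1 — V^2 = 10.78^2 = 116.2084
Step 2 — 0.5 * rho * V^2 = 0.5 * 1025 * 116.2084 = 59556.805
Step 3 — Rw = 59556.805 * 4038 * 0.000104 ≈ 25011 N (5 s.f.)

25011 N


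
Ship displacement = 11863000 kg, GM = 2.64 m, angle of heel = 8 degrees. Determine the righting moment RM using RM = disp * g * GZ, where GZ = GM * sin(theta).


Formula: GZ = GM * sin(theta); RM = disp * g * GZ
Step 1 — GZ = 2.64 * sin(8°) = 2.64 * 0.139173 = 0.367417 m
Step 2 — RM = 11863000 * 9.81 * 0.367417 ≈ 42759000 N·m (5 s.f.)

42759000 N·m
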